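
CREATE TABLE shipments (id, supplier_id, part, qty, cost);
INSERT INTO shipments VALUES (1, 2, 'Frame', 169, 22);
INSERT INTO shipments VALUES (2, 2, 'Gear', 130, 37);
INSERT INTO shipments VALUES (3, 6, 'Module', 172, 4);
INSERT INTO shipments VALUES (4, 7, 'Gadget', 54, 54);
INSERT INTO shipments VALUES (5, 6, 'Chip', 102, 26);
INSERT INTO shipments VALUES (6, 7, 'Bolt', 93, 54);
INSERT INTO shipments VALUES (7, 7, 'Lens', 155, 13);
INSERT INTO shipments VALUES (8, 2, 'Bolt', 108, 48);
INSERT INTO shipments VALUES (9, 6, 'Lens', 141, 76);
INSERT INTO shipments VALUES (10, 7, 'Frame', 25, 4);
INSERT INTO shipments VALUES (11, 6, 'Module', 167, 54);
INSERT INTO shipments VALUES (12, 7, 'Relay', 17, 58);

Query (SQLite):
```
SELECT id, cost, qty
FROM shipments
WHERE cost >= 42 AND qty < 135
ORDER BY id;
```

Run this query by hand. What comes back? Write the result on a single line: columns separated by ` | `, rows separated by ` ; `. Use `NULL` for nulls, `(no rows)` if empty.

cost >= 42: ids {4, 6, 8, 9, 11, 12}
qty < 135: ids {2, 4, 5, 6, 8, 10, 12}
Combine with AND.

4 | 54 | 54 ; 6 | 54 | 93 ; 8 | 48 | 108 ; 12 | 58 | 17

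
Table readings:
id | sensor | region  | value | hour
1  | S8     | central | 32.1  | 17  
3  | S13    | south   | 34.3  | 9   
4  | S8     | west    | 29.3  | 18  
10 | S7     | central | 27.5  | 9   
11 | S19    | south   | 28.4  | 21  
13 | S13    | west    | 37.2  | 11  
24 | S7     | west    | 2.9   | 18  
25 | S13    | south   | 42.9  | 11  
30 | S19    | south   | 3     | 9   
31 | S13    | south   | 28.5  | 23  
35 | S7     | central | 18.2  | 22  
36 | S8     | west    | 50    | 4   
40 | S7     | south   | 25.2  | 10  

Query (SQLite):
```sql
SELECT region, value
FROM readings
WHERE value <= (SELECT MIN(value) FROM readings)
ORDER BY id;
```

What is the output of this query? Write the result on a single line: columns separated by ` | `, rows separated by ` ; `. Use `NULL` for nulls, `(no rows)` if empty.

Scalar subquery: MIN(value) over all readings rows = 2.9.
Keep rows where value <= that value.

west | 2.9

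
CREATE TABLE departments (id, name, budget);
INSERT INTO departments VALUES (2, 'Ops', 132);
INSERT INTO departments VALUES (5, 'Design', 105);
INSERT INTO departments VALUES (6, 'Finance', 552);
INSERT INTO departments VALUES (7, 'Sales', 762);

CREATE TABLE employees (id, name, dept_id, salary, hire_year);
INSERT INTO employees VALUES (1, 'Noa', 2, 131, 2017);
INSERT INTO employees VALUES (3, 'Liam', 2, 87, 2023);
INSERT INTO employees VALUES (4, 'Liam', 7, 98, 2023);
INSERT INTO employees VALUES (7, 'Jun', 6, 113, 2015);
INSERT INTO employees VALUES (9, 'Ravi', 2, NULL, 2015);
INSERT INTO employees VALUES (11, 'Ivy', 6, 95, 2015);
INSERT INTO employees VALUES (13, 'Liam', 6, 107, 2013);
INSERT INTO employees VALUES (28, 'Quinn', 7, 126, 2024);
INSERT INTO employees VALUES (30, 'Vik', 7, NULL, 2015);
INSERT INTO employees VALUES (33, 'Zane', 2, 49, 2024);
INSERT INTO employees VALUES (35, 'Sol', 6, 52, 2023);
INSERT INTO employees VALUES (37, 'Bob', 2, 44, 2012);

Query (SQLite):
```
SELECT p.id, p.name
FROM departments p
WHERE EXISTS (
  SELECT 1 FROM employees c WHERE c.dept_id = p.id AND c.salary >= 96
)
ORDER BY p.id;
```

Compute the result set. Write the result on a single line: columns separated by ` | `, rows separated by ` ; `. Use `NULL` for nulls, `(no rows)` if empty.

2 | Ops ; 6 | Finance ; 7 | Sales

For each departments row, check whether any employees with matching dept_id has salary >= 96.
Keep rows where that is true.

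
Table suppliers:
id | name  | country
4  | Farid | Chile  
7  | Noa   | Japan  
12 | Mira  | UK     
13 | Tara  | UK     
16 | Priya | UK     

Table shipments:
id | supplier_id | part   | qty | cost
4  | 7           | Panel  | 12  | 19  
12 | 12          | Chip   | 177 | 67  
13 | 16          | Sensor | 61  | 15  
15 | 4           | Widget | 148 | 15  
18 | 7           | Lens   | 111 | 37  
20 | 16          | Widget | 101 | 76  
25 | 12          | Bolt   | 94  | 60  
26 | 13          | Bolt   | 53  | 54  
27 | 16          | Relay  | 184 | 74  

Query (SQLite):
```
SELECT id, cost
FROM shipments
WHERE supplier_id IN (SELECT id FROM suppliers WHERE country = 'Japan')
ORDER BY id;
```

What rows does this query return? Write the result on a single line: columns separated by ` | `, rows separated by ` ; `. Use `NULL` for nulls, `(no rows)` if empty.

4 | 19 ; 18 | 37

Inner query: suppliers.id where country = 'Japan'.
Outer: keep shipments rows whose supplier_id is in that set.
Inner query → {7}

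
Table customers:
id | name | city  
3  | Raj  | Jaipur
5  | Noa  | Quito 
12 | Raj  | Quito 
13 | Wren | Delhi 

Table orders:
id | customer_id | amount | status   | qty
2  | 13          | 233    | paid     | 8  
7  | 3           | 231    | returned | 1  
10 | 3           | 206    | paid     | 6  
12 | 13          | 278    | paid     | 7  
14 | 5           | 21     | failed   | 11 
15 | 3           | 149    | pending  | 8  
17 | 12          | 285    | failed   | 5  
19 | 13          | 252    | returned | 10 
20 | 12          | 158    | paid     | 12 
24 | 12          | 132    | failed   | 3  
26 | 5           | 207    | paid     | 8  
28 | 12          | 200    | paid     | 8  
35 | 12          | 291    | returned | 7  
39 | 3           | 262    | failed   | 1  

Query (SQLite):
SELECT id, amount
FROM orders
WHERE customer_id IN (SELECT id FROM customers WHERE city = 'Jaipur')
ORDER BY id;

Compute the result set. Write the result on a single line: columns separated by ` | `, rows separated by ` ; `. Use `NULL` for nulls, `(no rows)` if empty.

7 | 231 ; 10 | 206 ; 15 | 149 ; 39 | 262

Inner query: customers.id where city = 'Jaipur'.
Outer: keep orders rows whose customer_id is in that set.
Inner query → {3}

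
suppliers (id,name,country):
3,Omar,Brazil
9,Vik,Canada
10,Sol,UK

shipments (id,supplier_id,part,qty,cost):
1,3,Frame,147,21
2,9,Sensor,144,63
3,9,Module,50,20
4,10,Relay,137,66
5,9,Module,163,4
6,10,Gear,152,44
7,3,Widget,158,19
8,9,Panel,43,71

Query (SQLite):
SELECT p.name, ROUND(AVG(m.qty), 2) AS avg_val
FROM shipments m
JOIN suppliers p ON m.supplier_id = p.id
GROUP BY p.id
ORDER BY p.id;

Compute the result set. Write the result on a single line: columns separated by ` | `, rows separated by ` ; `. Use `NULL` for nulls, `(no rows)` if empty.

Omar | 152.5 ; Vik | 100 ; Sol | 144.5

Join each shipments row to its suppliers via supplier_id.
Group joined rows by suppliers.id; compute ROUND(AVG(m.qty), 2) per group.
  3: ids {1, 7} → ROUND(AVG(m.qty), 2)=152.5
  9: ids {2, 3, 5, 8} → ROUND(AVG(m.qty), 2)=100
  10: ids {4, 6} → ROUND(AVG(m.qty), 2)=144.5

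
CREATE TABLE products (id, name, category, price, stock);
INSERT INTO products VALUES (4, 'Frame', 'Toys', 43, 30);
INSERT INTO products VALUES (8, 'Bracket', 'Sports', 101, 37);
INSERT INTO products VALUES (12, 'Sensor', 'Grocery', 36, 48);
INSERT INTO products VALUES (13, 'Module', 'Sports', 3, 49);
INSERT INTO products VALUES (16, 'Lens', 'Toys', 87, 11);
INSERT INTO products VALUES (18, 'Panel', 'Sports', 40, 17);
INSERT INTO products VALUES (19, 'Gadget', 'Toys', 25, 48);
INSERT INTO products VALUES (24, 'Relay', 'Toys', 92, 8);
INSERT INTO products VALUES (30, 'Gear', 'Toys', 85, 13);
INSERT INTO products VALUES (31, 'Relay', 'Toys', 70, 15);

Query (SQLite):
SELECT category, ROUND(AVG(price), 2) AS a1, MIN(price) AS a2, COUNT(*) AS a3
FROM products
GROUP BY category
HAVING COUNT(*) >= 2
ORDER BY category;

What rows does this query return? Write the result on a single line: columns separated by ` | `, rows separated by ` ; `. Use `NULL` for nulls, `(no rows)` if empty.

Group products by category.
Per group compute: ROUND(AVG(price), 2), MIN(price), COUNT(*).
HAVING: drop groups with fewer than 2 rows.
  Grocery: ids {12} → ROUND(AVG(price), 2)=36, MIN(price)=36, COUNT(*)=1
  Sports: ids {8, 13, 18} → ROUND(AVG(price), 2)=48, MIN(price)=3, COUNT(*)=3
  Toys: ids {4, 16, 19, 24, 30, 31} → ROUND(AVG(price), 2)=67, MIN(price)=25, COUNT(*)=6

Sports | 48 | 3 | 3 ; Toys | 67 | 25 | 6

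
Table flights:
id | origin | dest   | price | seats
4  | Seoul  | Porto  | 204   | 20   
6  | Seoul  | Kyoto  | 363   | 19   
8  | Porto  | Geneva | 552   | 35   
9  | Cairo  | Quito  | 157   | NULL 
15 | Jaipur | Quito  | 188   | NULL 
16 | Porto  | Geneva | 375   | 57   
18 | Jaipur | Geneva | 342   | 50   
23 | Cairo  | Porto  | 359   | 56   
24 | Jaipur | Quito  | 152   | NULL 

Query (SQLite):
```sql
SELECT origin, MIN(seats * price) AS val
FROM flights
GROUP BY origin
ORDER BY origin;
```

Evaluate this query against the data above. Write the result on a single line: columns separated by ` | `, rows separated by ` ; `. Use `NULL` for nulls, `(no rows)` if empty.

For each row compute seats * price.
Group by origin; take MIN of the expression per group.
  Cairo: ids {9, 23} → MIN(seats * price)=20104
  Jaipur: ids {15, 18, 24} → MIN(seats * price)=17100
  Porto: ids {8, 16} → MIN(seats * price)=19320
  Seoul: ids {4, 6} → MIN(seats * price)=4080

Cairo | 20104 ; Jaipur | 17100 ; Porto | 19320 ; Seoul | 4080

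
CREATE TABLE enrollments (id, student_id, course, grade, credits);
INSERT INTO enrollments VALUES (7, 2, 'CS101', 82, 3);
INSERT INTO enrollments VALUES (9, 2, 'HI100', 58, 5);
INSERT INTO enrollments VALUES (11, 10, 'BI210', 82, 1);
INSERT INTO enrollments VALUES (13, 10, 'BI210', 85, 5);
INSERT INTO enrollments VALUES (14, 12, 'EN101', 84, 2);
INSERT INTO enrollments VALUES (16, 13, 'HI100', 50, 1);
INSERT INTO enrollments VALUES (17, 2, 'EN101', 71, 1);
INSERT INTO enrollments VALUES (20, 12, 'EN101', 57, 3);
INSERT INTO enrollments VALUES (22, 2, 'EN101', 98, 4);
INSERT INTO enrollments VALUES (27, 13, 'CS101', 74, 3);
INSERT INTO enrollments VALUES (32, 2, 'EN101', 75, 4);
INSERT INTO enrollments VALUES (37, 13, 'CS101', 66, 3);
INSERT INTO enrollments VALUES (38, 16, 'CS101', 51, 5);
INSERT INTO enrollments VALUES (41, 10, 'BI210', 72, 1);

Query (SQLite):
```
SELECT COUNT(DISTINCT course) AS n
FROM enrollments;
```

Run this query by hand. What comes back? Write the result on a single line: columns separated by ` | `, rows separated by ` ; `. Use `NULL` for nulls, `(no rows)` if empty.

Count distinct non-NULL course values.

4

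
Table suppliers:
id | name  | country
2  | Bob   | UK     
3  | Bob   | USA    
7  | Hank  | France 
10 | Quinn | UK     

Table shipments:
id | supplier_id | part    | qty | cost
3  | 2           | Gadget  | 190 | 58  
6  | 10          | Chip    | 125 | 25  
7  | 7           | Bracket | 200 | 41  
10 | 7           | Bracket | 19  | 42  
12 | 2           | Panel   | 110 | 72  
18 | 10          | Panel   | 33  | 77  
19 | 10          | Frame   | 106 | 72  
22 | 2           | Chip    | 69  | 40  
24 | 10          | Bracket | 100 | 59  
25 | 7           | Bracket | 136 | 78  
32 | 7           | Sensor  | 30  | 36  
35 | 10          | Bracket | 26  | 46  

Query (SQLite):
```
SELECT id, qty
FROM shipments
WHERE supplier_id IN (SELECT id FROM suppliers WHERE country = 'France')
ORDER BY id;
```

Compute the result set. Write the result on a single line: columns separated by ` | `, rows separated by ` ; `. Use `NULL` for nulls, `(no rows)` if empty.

Inner query: suppliers.id where country = 'France'.
Outer: keep shipments rows whose supplier_id is in that set.
Inner query → {7}

7 | 200 ; 10 | 19 ; 25 | 136 ; 32 | 30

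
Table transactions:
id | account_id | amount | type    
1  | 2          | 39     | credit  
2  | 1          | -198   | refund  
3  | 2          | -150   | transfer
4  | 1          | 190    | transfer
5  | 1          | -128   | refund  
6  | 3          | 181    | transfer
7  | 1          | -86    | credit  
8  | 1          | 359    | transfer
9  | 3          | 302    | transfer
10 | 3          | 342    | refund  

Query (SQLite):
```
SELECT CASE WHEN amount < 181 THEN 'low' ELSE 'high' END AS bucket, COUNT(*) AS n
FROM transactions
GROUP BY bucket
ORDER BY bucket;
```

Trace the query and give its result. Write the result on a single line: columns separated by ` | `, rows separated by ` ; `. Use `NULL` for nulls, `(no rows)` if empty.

high | 5 ; low | 5

Bucket rows by amount < 181 → 'low' else 'high'; count each bucket.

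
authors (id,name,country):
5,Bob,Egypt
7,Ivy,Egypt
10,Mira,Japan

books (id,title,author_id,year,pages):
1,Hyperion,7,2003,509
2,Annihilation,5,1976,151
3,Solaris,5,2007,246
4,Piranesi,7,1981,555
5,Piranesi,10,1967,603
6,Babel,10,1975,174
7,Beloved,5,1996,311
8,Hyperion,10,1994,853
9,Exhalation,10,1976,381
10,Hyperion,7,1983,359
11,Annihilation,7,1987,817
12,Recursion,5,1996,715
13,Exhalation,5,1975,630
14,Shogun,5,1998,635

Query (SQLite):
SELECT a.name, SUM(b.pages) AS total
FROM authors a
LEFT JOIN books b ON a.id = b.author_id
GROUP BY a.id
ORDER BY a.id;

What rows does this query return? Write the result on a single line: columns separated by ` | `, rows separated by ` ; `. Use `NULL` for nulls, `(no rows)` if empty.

Bob | 2688 ; Ivy | 2240 ; Mira | 2011

LEFT JOIN keeps every authors row; unmatched ones get NULL for books columns.
Group by authors.id and compute SUM(b.pages). SUM over an all-NULL group is NULL.
  5: ids {2, 3, 7, 12, 13, 14} → SUM(b.pages)=2688
  7: ids {1, 4, 10, 11} → SUM(b.pages)=2240
  10: ids {5, 6, 8, 9} → SUM(b.pages)=2011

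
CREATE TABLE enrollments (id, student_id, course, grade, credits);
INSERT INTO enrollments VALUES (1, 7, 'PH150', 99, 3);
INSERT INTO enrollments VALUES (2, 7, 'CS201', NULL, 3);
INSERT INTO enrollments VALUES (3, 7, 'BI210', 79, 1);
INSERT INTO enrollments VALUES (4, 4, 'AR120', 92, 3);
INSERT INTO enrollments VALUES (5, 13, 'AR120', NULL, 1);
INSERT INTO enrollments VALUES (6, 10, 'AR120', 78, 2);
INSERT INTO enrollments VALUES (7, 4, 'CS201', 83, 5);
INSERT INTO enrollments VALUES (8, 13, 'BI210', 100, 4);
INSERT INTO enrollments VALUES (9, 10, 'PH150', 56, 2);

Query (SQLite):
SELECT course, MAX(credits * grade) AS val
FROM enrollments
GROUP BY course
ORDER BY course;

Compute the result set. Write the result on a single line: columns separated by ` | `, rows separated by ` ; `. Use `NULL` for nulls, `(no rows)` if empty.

AR120 | 276 ; BI210 | 400 ; CS201 | 415 ; PH150 | 297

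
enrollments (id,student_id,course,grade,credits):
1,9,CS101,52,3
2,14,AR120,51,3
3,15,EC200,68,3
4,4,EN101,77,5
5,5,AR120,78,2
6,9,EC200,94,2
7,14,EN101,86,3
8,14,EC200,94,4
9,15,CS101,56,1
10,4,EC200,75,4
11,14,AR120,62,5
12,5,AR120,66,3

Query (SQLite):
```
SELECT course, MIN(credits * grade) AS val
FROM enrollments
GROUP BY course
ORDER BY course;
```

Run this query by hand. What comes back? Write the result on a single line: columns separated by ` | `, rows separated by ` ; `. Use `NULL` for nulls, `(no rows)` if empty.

For each row compute credits * grade.
Group by course; take MIN of the expression per group.
  AR120: ids {2, 5, 11, 12} → MIN(credits * grade)=153
  CS101: ids {1, 9} → MIN(credits * grade)=56
  EC200: ids {3, 6, 8, 10} → MIN(credits * grade)=188
  EN101: ids {4, 7} → MIN(credits * grade)=258

AR120 | 153 ; CS101 | 56 ; EC200 | 188 ; EN101 | 258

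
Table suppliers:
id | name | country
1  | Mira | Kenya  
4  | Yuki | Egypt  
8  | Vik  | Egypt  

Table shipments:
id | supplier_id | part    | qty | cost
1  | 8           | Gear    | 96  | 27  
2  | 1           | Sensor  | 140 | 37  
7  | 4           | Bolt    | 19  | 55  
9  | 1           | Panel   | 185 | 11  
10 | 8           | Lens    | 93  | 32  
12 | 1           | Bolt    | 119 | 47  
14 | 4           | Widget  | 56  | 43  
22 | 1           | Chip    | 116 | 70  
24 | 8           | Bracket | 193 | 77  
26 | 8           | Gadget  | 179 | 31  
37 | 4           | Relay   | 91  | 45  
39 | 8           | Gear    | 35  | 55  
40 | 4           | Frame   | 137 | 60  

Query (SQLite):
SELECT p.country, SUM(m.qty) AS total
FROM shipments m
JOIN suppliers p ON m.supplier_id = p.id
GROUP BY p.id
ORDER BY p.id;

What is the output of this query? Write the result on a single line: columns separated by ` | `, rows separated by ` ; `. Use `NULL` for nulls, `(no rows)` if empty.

Kenya | 560 ; Egypt | 303 ; Egypt | 596

Join each shipments row to its suppliers via supplier_id.
Group joined rows by suppliers.id; compute SUM(m.qty) per group.
  1: ids {2, 9, 12, 22} → SUM(m.qty)=560
  4: ids {7, 14, 37, 40} → SUM(m.qty)=303
  8: ids {1, 10, 24, 26, 39} → SUM(m.qty)=596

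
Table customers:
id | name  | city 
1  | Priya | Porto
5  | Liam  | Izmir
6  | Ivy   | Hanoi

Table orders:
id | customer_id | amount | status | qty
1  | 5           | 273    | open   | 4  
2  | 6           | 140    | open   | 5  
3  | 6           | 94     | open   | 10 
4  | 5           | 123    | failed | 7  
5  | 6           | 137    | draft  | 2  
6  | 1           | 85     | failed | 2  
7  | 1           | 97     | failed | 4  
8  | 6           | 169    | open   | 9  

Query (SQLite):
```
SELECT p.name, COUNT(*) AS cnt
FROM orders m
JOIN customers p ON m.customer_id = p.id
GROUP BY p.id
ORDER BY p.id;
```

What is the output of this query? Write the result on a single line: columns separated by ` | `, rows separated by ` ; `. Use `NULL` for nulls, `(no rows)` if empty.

Priya | 2 ; Liam | 2 ; Ivy | 4

Join each orders row to its customers via customer_id.
Group joined rows by customers.id; compute COUNT(*) per group.
  1: ids {6, 7} → COUNT(*)=2
  5: ids {1, 4} → COUNT(*)=2
  6: ids {2, 3, 5, 8} → COUNT(*)=4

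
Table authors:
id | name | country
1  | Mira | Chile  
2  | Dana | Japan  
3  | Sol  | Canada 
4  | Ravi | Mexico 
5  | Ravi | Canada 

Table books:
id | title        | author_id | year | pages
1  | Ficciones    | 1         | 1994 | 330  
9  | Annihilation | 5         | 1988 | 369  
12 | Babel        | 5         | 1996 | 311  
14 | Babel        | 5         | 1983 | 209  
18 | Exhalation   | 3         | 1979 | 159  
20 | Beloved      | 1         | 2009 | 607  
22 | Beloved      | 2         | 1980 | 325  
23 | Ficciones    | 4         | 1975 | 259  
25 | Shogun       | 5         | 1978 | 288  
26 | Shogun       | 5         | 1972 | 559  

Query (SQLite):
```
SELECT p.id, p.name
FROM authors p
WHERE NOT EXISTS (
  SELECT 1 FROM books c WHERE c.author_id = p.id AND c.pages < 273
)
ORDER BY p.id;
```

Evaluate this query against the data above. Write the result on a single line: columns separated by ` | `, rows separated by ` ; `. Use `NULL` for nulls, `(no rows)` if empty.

For each authors row, check whether any books with matching author_id has pages < 273.
Keep rows where that is false.

1 | Mira ; 2 | Dana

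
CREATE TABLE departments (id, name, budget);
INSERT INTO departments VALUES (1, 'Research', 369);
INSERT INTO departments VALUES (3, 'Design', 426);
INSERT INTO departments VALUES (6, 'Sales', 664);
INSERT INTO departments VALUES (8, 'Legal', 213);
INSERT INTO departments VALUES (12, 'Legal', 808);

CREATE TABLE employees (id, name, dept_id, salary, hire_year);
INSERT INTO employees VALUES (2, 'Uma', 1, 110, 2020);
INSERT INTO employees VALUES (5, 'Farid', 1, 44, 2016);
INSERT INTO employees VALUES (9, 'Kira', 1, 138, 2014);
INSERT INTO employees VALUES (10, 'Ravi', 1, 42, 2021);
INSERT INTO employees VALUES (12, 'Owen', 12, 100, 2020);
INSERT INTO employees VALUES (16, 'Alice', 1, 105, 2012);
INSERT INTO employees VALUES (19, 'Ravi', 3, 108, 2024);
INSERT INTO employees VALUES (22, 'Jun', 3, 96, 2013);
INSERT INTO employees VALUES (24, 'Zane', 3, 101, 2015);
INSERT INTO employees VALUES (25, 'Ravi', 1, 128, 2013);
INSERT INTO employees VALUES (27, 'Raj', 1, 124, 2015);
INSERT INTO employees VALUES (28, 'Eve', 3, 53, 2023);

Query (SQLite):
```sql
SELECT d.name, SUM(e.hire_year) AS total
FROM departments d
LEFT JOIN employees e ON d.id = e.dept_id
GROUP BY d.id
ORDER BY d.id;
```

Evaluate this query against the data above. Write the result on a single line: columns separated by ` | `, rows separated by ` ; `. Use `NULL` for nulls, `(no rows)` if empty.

LEFT JOIN keeps every departments row; unmatched ones get NULL for employees columns.
Group by departments.id and compute SUM(e.hire_year). SUM over an all-NULL group is NULL.
  1: ids {2, 5, 9, 10, 16, 25, 27} → SUM(e.hire_year)=14111
  3: ids {19, 22, 24, 28} → SUM(e.hire_year)=8075
  6: ids {—} → SUM(e.hire_year)=NULL
  8: ids {—} → SUM(e.hire_year)=NULL
  12: ids {12} → SUM(e.hire_year)=2020

Research | 14111 ; Design | 8075 ; Sales | NULL ; Legal | NULL ; Legal | 2020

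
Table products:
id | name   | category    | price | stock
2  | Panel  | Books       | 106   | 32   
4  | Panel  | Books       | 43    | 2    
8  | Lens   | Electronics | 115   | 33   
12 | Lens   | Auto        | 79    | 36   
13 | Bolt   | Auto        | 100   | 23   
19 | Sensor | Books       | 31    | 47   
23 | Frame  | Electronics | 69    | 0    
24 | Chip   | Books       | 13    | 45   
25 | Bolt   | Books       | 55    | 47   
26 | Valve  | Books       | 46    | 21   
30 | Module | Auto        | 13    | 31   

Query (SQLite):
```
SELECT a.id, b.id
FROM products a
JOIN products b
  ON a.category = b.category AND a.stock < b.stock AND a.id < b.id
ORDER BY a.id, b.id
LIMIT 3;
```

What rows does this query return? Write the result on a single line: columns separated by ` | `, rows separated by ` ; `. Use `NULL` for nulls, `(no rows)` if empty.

Pairs (a,b) with same category, a.stock < b.stock, a.id < b.id.
category groups: Auto:{12,13,30} Books:{2,4,19,24,25,26} Electronics:{8,23}
Ordered by (a.id, b.id); first 3.

2 | 19 ; 2 | 24 ; 2 | 25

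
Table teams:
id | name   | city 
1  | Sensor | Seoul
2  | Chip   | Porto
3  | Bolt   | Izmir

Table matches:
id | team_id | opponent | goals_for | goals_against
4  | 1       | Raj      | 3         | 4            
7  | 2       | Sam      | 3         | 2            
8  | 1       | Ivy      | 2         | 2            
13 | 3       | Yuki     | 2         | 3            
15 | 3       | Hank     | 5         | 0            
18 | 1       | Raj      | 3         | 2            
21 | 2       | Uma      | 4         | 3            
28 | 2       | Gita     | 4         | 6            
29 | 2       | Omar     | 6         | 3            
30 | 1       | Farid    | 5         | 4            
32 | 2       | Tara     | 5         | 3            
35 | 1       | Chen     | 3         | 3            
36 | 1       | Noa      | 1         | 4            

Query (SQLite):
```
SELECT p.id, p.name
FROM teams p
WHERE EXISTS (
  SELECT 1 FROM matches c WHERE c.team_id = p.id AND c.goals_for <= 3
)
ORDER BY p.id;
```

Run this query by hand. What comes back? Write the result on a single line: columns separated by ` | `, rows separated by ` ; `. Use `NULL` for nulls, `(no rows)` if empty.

For each teams row, check whether any matches with matching team_id has goals_for <= 3.
Keep rows where that is true.

1 | Sensor ; 2 | Chip ; 3 | Bolt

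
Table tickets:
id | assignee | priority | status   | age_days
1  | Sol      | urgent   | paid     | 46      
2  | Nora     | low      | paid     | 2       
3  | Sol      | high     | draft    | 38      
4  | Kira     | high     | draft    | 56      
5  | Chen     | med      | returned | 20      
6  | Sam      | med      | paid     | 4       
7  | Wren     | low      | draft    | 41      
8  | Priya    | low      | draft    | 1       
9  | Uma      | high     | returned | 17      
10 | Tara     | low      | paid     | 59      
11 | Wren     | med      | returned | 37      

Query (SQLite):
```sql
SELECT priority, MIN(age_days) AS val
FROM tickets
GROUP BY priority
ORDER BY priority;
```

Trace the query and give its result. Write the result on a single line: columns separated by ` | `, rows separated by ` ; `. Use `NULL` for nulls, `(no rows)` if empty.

Partition tickets by priority; compute MIN(age_days) within each group.
  high: ids {3, 4, 9} → MIN(age_days)=17
  low: ids {2, 7, 8, 10} → MIN(age_days)=1
  med: ids {5, 6, 11} → MIN(age_days)=4
  urgent: ids {1} → MIN(age_days)=46

high | 17 ; low | 1 ; med | 4 ; urgent | 46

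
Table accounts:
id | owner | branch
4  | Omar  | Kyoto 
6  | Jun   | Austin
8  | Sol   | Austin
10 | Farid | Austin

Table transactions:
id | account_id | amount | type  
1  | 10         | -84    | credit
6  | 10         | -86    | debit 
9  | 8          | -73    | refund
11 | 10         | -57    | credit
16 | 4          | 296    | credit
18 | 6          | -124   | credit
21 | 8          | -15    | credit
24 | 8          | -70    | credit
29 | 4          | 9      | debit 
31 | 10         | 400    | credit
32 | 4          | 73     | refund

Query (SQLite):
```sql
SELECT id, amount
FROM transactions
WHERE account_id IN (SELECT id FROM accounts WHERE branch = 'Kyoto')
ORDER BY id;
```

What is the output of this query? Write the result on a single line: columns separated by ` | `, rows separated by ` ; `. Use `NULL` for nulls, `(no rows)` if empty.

16 | 296 ; 29 | 9 ; 32 | 73

Inner query: accounts.id where branch = 'Kyoto'.
Outer: keep transactions rows whose account_id is in that set.
Inner query → {4}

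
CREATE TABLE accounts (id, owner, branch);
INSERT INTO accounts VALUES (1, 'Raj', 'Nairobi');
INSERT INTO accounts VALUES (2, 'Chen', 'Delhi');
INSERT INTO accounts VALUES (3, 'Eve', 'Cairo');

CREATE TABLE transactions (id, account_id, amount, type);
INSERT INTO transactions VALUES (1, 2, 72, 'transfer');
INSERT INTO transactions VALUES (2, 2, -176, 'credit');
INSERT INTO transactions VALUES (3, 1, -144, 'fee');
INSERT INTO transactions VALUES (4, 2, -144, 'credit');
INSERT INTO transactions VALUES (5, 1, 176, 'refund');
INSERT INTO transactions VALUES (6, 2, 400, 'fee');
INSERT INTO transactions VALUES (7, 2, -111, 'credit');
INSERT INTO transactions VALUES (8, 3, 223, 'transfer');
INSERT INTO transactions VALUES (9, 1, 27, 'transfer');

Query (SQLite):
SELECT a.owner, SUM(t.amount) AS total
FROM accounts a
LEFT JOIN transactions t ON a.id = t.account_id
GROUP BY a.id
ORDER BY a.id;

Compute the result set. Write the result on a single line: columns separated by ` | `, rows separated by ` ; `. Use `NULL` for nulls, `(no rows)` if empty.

LEFT JOIN keeps every accounts row; unmatched ones get NULL for transactions columns.
Group by accounts.id and compute SUM(t.amount). SUM over an all-NULL group is NULL.
  1: ids {3, 5, 9} → SUM(t.amount)=59
  2: ids {1, 2, 4, 6, 7} → SUM(t.amount)=41
  3: ids {8} → SUM(t.amount)=223

Raj | 59 ; Chen | 41 ; Eve | 223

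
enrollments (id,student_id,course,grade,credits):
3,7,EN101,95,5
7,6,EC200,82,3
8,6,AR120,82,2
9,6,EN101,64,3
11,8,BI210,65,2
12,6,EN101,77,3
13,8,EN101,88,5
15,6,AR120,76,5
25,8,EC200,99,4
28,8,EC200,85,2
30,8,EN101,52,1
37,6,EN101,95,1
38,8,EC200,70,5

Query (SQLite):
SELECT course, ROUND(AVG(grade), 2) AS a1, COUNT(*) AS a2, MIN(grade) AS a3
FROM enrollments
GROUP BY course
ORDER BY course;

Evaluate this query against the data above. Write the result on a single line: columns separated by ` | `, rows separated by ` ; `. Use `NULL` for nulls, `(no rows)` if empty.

Group enrollments by course.
Per group compute: ROUND(AVG(grade), 2), COUNT(*), MIN(grade).
  AR120: ids {8, 15} → ROUND(AVG(grade), 2)=79, COUNT(*)=2, MIN(grade)=76
  BI210: ids {11} → ROUND(AVG(grade), 2)=65, COUNT(*)=1, MIN(grade)=65
  EC200: ids {7, 25, 28, 38} → ROUND(AVG(grade), 2)=84, COUNT(*)=4, MIN(grade)=70
  EN101: ids {3, 9, 12, 13, 30, 37} → ROUND(AVG(grade), 2)=78.5, COUNT(*)=6, MIN(grade)=52

AR120 | 79 | 2 | 76 ; BI210 | 65 | 1 | 65 ; EC200 | 84 | 4 | 70 ; EN101 | 78.5 | 6 | 52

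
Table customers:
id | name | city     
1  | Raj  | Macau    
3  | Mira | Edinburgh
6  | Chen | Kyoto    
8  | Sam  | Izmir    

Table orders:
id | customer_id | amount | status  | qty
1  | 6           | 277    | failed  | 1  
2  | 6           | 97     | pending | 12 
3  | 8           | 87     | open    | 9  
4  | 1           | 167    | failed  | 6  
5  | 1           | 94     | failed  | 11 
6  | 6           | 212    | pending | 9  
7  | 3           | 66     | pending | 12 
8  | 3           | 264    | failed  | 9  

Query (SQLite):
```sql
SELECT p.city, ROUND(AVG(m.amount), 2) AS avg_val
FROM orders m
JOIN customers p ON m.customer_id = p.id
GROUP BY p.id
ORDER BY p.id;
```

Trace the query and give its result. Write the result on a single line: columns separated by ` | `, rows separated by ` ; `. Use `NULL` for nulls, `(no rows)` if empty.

Macau | 130.5 ; Edinburgh | 165 ; Kyoto | 195.33 ; Izmir | 87

Join each orders row to its customers via customer_id.
Group joined rows by customers.id; compute ROUND(AVG(m.amount), 2) per group.
  1: ids {4, 5} → ROUND(AVG(m.amount), 2)=130.5
  3: ids {7, 8} → ROUND(AVG(m.amount), 2)=165
  6: ids {1, 2, 6} → ROUND(AVG(m.amount), 2)=195.33
  8: ids {3} → ROUND(AVG(m.amount), 2)=87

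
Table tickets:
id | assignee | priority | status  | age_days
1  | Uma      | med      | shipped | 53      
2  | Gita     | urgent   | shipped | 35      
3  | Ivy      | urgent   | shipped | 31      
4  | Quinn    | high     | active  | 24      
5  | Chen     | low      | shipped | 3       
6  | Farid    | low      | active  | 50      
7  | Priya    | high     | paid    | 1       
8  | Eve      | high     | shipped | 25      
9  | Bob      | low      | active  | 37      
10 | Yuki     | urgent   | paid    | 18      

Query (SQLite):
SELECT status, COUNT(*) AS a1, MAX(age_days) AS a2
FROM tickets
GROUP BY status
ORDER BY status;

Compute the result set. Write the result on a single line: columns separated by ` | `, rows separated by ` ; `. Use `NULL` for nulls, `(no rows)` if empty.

active | 3 | 50 ; paid | 2 | 18 ; shipped | 5 | 53

Group tickets by status.
Per group compute: COUNT(*), MAX(age_days).
  active: ids {4, 6, 9} → COUNT(*)=3, MAX(age_days)=50
  paid: ids {7, 10} → COUNT(*)=2, MAX(age_days)=18
  shipped: ids {1, 2, 3, 5, 8} → COUNT(*)=5, MAX(age_days)=53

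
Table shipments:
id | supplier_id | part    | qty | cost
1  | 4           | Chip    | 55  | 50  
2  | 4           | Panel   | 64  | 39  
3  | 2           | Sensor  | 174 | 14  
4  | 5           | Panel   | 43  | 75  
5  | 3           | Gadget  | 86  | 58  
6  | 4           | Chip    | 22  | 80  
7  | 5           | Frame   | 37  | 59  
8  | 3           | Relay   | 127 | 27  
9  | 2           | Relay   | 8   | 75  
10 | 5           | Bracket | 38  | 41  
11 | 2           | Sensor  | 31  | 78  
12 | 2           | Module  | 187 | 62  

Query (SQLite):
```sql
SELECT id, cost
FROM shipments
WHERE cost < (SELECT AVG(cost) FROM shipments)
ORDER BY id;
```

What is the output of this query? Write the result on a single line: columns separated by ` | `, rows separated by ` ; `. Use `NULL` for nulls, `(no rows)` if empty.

1 | 50 ; 2 | 39 ; 3 | 14 ; 8 | 27 ; 10 | 41

Scalar subquery: AVG(cost) over all shipments rows = 54.833333 (≈; comparison uses full precision).
Keep rows where cost < that value.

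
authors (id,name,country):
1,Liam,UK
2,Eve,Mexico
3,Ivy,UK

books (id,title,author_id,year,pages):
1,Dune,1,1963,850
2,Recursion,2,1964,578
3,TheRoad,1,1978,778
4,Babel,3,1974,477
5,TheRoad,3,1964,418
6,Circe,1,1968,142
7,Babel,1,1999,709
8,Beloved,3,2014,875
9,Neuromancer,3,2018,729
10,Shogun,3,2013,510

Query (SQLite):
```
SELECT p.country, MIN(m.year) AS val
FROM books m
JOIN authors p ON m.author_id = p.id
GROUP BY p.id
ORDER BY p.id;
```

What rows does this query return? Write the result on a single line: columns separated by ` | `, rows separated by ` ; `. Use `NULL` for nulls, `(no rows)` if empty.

UK | 1963 ; Mexico | 1964 ; UK | 1964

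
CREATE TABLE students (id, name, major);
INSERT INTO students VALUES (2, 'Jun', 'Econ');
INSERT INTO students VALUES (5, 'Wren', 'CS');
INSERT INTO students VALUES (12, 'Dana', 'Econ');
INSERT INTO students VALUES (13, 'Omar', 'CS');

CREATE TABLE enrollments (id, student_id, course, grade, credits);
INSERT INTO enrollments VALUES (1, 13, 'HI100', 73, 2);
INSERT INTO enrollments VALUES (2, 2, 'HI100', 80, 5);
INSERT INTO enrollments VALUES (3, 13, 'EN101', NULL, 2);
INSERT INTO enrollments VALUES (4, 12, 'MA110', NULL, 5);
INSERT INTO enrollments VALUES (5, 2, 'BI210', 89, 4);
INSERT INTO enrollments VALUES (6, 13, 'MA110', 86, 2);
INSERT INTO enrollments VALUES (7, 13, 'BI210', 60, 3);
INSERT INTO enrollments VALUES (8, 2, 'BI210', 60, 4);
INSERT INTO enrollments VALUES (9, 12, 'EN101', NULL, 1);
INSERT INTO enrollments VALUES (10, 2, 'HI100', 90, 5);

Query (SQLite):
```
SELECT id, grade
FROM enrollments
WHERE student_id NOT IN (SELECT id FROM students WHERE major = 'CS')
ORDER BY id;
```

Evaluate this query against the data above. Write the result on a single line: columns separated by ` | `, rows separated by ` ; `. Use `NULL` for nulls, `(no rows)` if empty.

Inner query: students.id where major = 'CS'.
Outer: keep enrollments rows whose student_id is not in that set.
Inner query → {5, 13}

2 | 80 ; 4 | NULL ; 5 | 89 ; 8 | 60 ; 9 | NULL ; 10 | 90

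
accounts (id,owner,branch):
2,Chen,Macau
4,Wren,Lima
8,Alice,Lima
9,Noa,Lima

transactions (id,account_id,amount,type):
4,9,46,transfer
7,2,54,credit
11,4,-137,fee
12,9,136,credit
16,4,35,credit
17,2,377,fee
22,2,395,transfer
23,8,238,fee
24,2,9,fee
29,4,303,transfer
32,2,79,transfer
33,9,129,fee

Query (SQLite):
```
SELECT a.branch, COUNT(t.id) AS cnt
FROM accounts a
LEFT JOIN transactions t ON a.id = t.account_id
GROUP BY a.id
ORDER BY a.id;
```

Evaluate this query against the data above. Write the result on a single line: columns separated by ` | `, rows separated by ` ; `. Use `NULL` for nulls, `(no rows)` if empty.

Macau | 5 ; Lima | 3 ; Lima | 1 ; Lima | 3

LEFT JOIN keeps every accounts row; unmatched ones get NULL for transactions columns.
Group by accounts.id and compute COUNT(t.id). COUNT(col) of an all-NULL group is 0.
  2: ids {7, 17, 22, 24, 32} → COUNT(t.id)=5
  4: ids {11, 16, 29} → COUNT(t.id)=3
  8: ids {23} → COUNT(t.id)=1
  9: ids {4, 12, 33} → COUNT(t.id)=3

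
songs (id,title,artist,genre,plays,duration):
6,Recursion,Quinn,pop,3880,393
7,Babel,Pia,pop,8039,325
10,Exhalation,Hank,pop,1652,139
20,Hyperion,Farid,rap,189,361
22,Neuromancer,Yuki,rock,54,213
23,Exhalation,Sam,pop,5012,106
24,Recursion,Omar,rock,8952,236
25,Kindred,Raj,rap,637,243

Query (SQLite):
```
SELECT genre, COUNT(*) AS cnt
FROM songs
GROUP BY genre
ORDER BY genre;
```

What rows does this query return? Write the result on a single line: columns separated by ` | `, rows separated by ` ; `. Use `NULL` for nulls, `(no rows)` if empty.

Partition songs by genre; compute COUNT(*) within each group.
  pop: ids {6, 7, 10, 23} → COUNT(*)=4
  rap: ids {20, 25} → COUNT(*)=2
  rock: ids {22, 24} → COUNT(*)=2

pop | 4 ; rap | 2 ; rock | 2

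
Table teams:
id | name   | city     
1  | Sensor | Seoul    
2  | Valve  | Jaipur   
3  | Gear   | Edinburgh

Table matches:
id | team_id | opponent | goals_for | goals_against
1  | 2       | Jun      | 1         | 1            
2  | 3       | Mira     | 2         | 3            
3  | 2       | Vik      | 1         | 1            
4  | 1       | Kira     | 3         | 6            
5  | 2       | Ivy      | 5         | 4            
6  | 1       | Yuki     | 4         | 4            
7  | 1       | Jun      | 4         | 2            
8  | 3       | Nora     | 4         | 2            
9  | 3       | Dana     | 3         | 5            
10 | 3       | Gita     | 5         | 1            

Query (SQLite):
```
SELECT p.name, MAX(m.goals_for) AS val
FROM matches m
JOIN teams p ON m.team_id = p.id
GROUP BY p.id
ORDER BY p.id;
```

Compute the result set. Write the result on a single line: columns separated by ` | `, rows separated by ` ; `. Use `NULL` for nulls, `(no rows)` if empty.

Sensor | 4 ; Valve | 5 ; Gear | 5

Join each matches row to its teams via team_id.
Group joined rows by teams.id; compute MAX(m.goals_for) per group.
  1: ids {4, 6, 7} → MAX(m.goals_for)=4
  2: ids {1, 3, 5} → MAX(m.goals_for)=5
  3: ids {2, 8, 9, 10} → MAX(m.goals_for)=5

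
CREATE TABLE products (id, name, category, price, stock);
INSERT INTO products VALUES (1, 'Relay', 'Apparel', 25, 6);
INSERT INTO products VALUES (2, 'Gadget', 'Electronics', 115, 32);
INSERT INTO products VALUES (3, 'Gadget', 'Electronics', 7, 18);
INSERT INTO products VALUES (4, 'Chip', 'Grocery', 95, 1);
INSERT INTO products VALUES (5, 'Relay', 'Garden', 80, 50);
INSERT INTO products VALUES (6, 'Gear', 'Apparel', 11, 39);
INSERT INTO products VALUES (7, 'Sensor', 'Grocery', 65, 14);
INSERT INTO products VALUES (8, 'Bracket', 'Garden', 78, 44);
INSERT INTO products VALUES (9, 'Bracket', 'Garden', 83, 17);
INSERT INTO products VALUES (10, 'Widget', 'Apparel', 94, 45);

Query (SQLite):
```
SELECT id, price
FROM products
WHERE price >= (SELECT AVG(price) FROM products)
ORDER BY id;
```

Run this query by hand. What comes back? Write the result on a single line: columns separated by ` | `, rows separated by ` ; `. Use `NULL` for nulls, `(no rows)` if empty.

2 | 115 ; 4 | 95 ; 5 | 80 ; 8 | 78 ; 9 | 83 ; 10 | 94

Scalar subquery: AVG(price) over all products rows = 65.3.
Keep rows where price >= that value.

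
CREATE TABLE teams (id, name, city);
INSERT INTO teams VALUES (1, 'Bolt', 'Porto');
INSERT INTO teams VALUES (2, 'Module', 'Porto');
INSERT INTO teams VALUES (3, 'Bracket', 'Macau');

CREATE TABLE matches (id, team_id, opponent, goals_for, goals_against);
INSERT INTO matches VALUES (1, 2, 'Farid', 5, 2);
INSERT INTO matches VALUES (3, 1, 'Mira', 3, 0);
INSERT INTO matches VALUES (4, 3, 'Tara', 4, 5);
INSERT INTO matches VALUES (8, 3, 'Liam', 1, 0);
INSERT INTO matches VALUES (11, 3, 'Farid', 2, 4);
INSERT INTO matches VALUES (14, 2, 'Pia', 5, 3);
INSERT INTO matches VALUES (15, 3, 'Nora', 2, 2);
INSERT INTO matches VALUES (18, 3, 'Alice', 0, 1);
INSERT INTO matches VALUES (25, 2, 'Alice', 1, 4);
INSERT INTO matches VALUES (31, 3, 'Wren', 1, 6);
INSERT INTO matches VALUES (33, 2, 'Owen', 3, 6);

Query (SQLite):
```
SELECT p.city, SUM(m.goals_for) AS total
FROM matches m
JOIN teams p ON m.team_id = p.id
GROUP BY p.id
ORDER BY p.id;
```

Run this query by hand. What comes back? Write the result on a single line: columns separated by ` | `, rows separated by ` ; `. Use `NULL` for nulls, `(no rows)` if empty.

Porto | 3 ; Porto | 14 ; Macau | 10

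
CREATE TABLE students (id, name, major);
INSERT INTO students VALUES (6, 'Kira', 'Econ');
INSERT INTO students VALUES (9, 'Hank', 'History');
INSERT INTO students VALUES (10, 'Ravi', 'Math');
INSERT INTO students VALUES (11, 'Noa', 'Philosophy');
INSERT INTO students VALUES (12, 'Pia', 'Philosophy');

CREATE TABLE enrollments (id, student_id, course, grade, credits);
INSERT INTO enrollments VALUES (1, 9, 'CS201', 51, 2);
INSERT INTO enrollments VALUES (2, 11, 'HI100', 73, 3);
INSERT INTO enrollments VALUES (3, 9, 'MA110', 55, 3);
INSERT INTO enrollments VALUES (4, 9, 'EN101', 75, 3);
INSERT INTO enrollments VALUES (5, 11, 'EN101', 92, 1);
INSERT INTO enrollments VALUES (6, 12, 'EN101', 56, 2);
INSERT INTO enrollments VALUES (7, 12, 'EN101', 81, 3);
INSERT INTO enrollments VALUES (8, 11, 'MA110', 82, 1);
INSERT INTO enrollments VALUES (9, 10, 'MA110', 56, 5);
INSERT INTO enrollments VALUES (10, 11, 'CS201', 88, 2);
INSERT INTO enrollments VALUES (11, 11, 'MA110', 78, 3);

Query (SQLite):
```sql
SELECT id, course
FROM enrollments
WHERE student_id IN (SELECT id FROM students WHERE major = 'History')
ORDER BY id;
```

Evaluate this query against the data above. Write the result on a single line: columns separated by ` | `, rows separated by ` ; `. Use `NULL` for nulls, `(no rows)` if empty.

1 | CS201 ; 3 | MA110 ; 4 | EN101

Inner query: students.id where major = 'History'.
Outer: keep enrollments rows whose student_id is in that set.
Inner query → {9}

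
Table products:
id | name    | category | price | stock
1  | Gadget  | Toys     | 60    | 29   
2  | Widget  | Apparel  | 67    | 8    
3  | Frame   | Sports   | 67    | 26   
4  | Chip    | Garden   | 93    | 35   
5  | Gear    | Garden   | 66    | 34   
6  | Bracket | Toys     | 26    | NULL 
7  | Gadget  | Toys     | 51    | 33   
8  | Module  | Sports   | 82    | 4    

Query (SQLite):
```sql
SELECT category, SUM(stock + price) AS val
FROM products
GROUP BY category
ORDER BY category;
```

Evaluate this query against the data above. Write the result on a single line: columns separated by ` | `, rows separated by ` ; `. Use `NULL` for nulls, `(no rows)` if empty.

For each row compute stock + price.
Group by category; take SUM of the expression per group.
  Apparel: ids {2} → SUM(stock + price)=75
  Garden: ids {4, 5} → SUM(stock + price)=228
  Sports: ids {3, 8} → SUM(stock + price)=179
  Toys: ids {1, 6, 7} → SUM(stock + price)=173

Apparel | 75 ; Garden | 228 ; Sports | 179 ; Toys | 173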